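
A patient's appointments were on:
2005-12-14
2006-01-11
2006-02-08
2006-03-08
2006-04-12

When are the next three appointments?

All dates are Wednesdays, 28, 28, 28, 35 days apart.
Specifically, the 2nd Wednesday of each month.
May 2006 — 2nd Wednesday is 2006-05-10.
June 2006 — 2nd Wednesday is 2006-06-14.
July 2006 — 2nd Wednesday is 2006-07-12.

2006-05-10, 2006-06-14, 2006-07-12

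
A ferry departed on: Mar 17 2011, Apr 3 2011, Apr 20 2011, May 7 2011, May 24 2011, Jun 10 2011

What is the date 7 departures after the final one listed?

The spacing is 17, 17, 17, 17, 17 days — always 17 days.
Jun 10 2011 + 17 days = Jun 27 2011.
Jun 27 2011 + 17 days = Jul 14 2011.
Jul 14 2011 + 17 days = Jul 31 2011.
Jul 31 2011 + 17 days = Aug 17 2011.
Aug 17 2011 + 17 days = Sep 3 2011.
Sep 3 2011 + 17 days = Sep 20 2011.
Sep 20 2011 + 17 days = Oct 7 2011.

Oct 7 2011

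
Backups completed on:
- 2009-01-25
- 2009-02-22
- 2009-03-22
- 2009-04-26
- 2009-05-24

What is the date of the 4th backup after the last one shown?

Gaps: 28, 28, 35, 28 days — a mix of 28 and 35. Every date is a Sunday.
Each is the 4th Sunday of its month.
June 2009 — 4th Sunday is 2009-06-28.
4th Sunday of July 2009: 2009-07-26.
4th Sunday of August 2009: 2009-08-23.
4th Sunday of September 2009: 2009-09-27.

2009-09-27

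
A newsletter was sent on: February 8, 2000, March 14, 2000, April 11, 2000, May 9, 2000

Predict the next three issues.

Gaps: 35, 28, 28 days — a mix of 28 and 35. Every date is a Tuesday.
Each is the 2nd Tuesday of its month.
June 2000 — 2nd Tuesday is June 13, 2000.
July 2000 — 2nd Tuesday is July 11, 2000.
August 2000 — 2nd Tuesday is August 8, 2000.

June 13, 2000; July 11, 2000; August 8, 2000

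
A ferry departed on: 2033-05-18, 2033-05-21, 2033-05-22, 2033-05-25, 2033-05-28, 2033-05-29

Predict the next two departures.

2033-06-01, 2033-06-04

Every event lands on a Wednesday or Saturday or Sunday (gaps cycle 3, 1, 3, 3, 1).
So the schedule is: every Wednesday, Saturday and Sunday.
Next Wednesday: 2033-06-01.
The following Saturday is 2033-06-04.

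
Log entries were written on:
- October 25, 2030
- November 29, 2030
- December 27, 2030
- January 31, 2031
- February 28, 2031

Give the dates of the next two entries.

March 28, 2031; April 25, 2031

All Fridays; the gaps (35, 28, 35, 28) vary with month length.
This is the last Friday of each month.
March 2031 ends with Friday March 28, 2031.
Last Friday of April 2031: April 25, 2031.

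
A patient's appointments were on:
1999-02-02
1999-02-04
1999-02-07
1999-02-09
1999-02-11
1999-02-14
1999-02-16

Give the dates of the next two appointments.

1999-02-18, 1999-02-21

Every event lands on a Tuesday or Thursday or Sunday (gaps cycle 2, 3, 2, 2, 3, 2).
So the schedule is: every Tuesday, Thursday and Sunday.
The following Thursday is 1999-02-18.
Next Sunday: 1999-02-21.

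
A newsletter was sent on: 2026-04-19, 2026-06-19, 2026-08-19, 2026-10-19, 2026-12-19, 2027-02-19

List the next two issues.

2027-04-19, 2027-06-19

Each date is the 19th; the gaps (61, 61, 61, 61, 62) track the month lengths.
The rule is the 19th of every 2 months.
April 2027: 2027-04-19.
June 2027: 2027-06-19.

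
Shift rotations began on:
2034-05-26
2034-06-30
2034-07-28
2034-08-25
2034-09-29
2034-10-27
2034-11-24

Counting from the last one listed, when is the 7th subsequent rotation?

2035-06-29

Every date is a Friday; gaps 35, 28, 28, 35, 28, 28 days.
Each is the last Friday of its month (at least one falls on the 29th or later, ruling out '4th Friday').
December 2034 ends with Friday 2034-12-29.
January 2035 ends with Friday 2035-01-26.
Last Friday of February 2035: 2035-02-23.
March 2035 ends with Friday 2035-03-30.
Last Friday of April 2035: 2035-04-27.
Last Friday of May 2035: 2035-05-25.
June 2035 ends with Friday 2035-06-29.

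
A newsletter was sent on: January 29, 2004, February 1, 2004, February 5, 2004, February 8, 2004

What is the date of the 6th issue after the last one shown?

February 29, 2004

The gap pattern 3, 4, 3 repeats every 2 events.
These are the Thursdays and Sundays of each week.
Next Thursday: February 12, 2004.
The following Sunday is February 15, 2004.
The following Thursday is February 19, 2004.
The following Sunday is February 22, 2004.
Next Thursday: February 26, 2004.
The following Sunday is February 29, 2004.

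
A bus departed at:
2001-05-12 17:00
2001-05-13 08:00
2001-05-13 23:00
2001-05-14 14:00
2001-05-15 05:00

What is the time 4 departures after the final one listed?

2001-05-17 17:00

Spacing: 15, 15, 15, 15 h — constant 15 h.
2001-05-15 05:00 + 15 h = 2001-05-15 20:00.
2001-05-15 20:00 + 15 h = 2001-05-16 11:00.
2001-05-16 11:00 + 15 h = 2001-05-17 02:00.
2001-05-17 02:00 + 15 h = 2001-05-17 17:00.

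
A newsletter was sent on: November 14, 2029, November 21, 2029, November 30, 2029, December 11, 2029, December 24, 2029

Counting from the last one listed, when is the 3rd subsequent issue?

Intervals are 7, 9, 11, 13 days — an arithmetic progression with common difference 2.
Next gap: 15 days. December 24, 2029 + 15 days = January 8, 2030.
Next gap: 17 days. January 8, 2030 + 17 days = January 25, 2030.
Next gap: 19 days. January 25, 2030 + 19 days = February 13, 2030.

February 13, 2030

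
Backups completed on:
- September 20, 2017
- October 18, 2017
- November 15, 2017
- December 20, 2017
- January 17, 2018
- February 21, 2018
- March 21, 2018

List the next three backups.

These are Wednesdays at 28- or 35-day spacing (28, 28, 35, 28, 35, 28).
The pattern: 3rd Wednesday of the month.
3rd Wednesday of April 2018: April 18, 2018.
May 2018 — 3rd Wednesday is May 16, 2018.
3rd Wednesday of June 2018: June 20, 2018.

April 18, 2018; May 16, 2018; June 20, 2018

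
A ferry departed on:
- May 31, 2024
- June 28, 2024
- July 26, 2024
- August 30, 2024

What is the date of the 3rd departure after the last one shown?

These are Fridays with 28, 28, 35-day gaps.
Each is the final Friday of its month — May 31, 2024 is past the 28th, so '4th Friday' doesn't fit.
September 2024 ends with Friday September 27, 2024.
October 2024 ends with Friday October 25, 2024.
November 2024 ends with Friday November 29, 2024.

November 29, 2024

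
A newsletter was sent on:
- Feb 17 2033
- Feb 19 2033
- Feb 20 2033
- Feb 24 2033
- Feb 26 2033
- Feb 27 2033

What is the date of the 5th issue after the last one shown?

The gap pattern 2, 1, 4, 2, 1 repeats every 3 events.
These are the Thursdays, Saturdays and Sundays of each week.
Next Thursday: Mar 3 2033.
Next Saturday: Mar 5 2033.
Next Sunday: Mar 6 2033.
Next Thursday: Mar 10 2033.
Next Saturday: Mar 12 2033.

Mar 12 2033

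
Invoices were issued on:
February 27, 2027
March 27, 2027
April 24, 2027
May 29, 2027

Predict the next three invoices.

June 26, 2027; July 31, 2027; August 28, 2027

Every date is a Saturday; gaps 28, 28, 35 days.
Each is the last Saturday of its month (at least one falls on the 29th or later, ruling out '4th Saturday').
Last Saturday of June 2027: June 26, 2027.
Last Saturday of July 2027: July 31, 2027.
August 2027 ends with Saturday August 28, 2027.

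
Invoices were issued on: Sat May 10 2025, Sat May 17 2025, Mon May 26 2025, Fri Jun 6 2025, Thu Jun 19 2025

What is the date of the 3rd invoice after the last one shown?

Intervals are 7, 9, 11, 13 days — an arithmetic progression with common difference 2.
Next gap: 15 days. Thu Jun 19 2025 + 15 days = Fri Jul 4 2025.
Next gap: 17 days. Fri Jul 4 2025 + 17 days = Mon Jul 21 2025.
Next gap: 19 days. Mon Jul 21 2025 + 19 days = Sat Aug 9 2025.

Sat Aug 9 2025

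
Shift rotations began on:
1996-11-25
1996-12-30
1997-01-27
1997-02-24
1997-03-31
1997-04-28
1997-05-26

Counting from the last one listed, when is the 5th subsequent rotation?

All Mondays; the gaps (35, 28, 28, 35, 28, 28) vary with month length.
This is the last Monday of each month.
June 1997 ends with Monday 1997-06-30.
Last Monday of July 1997: 1997-07-28.
August 1997 ends with Monday 1997-08-25.
September 1997 ends with Monday 1997-09-29.
Last Monday of October 1997: 1997-10-27.

1997-10-27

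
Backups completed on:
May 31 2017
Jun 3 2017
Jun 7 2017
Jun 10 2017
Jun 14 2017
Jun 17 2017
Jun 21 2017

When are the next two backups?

Jun 24 2017, Jun 28 2017

Every event lands on a Wednesday or Saturday (gaps cycle 3, 4, 3, 4, 3, 4).
So the schedule is: every Wednesday and Saturday.
The following Saturday is Jun 24 2017.
Next Wednesday: Jun 28 2017.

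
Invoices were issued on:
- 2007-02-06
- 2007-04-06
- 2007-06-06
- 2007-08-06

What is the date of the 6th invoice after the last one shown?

2008-08-06

Each date is the 6th; the gaps (59, 61, 61) track the month lengths.
The rule is the 6th of every 2 months.
Next: October 2007 → 2007-10-06.
December 2007: 2007-12-06.
Next: February 2008 → 2008-02-06.
April 2008: 2008-04-06.
Next: June 2008 → 2008-06-06.
Next: August 2008 → 2008-08-06.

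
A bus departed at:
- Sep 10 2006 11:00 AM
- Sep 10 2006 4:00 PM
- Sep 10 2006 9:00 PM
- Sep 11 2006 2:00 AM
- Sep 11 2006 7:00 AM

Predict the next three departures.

The interval is a steady 5 hours (5, 5, 5, 5).
Sep 11 2006 7:00 AM + 5 h = Sep 11 2006 12:00 PM.
Sep 11 2006 12:00 PM + 5 h = Sep 11 2006 5:00 PM.
Sep 11 2006 5:00 PM + 5 h = Sep 11 2006 10:00 PM.

Sep 11 2006 12:00 PM, Sep 11 2006 5:00 PM, Sep 11 2006 10:00 PM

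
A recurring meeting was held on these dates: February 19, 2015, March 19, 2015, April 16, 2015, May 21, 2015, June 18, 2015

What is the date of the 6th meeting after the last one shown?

Gaps: 28, 28, 35, 28 days — a mix of 28 and 35. Every date is a Thursday.
Each is the 3rd Thursday of its month.
3rd Thursday of July 2015: July 16, 2015.
August 2015 — 3rd Thursday is August 20, 2015.
3rd Thursday of September 2015: September 17, 2015.
3rd Thursday of October 2015: October 15, 2015.
3rd Thursday of November 2015: November 19, 2015.
3rd Thursday of December 2015: December 17, 2015.

December 17, 2015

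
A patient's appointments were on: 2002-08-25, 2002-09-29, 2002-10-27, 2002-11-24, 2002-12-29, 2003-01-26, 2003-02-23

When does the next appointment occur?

2003-03-30

All Sundays; the gaps (35, 28, 28, 35, 28, 28) vary with month length.
This is the last Sunday of each month.
Last Sunday of March 2003: 2003-03-30.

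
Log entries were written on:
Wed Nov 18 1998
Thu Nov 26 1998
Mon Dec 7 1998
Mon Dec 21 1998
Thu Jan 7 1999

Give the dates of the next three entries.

Intervals are 8, 11, 14, 17 days — an arithmetic progression with common difference 3.
Next gap: 20 days. Thu Jan 7 1999 + 20 days = Wed Jan 27 1999.
Next gap: 23 days. Wed Jan 27 1999 + 23 days = Fri Feb 19 1999.
Next gap: 26 days. Fri Feb 19 1999 + 26 days = Wed Mar 17 1999.

Wed Jan 27 1999, Fri Feb 19 1999, Wed Mar 17 1999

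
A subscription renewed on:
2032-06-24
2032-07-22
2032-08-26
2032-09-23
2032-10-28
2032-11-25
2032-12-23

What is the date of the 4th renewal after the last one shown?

All dates are Thursdays, 28, 35, 28, 35, 28, 28 days apart.
Specifically, the 4th Thursday of each month.
4th Thursday of January 2033: 2033-01-27.
February 2033 — 4th Thursday is 2033-02-24.
March 2033 — 4th Thursday is 2033-03-24.
4th Thursday of April 2033: 2033-04-28.

2033-04-28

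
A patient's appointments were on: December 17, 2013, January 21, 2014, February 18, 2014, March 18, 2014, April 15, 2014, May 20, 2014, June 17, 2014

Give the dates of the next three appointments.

These are Tuesdays at 28- or 35-day spacing (35, 28, 28, 28, 35, 28).
The pattern: 3rd Tuesday of the month.
3rd Tuesday of July 2014: July 15, 2014.
August 2014 — 3rd Tuesday is August 19, 2014.
September 2014 — 3rd Tuesday is September 16, 2014.

July 15, 2014; August 19, 2014; September 16, 2014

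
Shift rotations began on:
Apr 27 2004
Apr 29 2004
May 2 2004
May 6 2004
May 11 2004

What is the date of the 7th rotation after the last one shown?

Jul 13 2004

Gaps: 2, 3, 4, 5 days — each gap is 1 larger than the previous one.
Next gap: 6 days. May 11 2004 + 6 days = May 17 2004.
Next gap: 7 days. May 17 2004 + 7 days = May 24 2004.
Next gap: 8 days. May 24 2004 + 8 days = Jun 1 2004.
Next gap: 9 days. Jun 1 2004 + 9 days = Jun 10 2004.
Next gap: 10 days. Jun 10 2004 + 10 days = Jun 20 2004.
Next gap: 11 days. Jun 20 2004 + 11 days = Jul 1 2004.
Next gap: 12 days. Jul 1 2004 + 12 days = Jul 13 2004.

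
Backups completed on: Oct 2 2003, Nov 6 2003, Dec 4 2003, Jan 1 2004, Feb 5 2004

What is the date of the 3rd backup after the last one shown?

May 6 2004

These are Thursdays at 28- or 35-day spacing (35, 28, 28, 35).
The pattern: 1st Thursday of the month.
March 2004 — 1st Thursday is Mar 4 2004.
April 2004 — 1st Thursday is Apr 1 2004.
May 2004 — 1st Thursday is May 6 2004.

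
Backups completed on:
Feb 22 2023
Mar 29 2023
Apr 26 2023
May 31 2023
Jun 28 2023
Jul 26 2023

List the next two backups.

Aug 30 2023, Sep 27 2023

These are Wednesdays with 35, 28, 35, 28, 28-day gaps.
Each is the final Wednesday of its month — Mar 29 2023 is past the 28th, so '4th Wednesday' doesn't fit.
Last Wednesday of August 2023: Aug 30 2023.
September 2023 ends with Wednesday Sep 27 2023.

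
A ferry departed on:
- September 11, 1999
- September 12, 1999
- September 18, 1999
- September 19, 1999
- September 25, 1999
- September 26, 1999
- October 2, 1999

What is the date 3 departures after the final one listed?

The gap pattern 1, 6, 1, 6, 1, 6 repeats every 2 events.
These are the Saturdays and Sundays of each week.
Next Sunday: October 3, 1999.
The following Saturday is October 9, 1999.
Next Sunday: October 10, 1999.

October 10, 1999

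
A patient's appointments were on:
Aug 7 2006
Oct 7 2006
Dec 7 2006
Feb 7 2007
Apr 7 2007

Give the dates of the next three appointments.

Gaps: 61, 61, 62, 59 days — not constant. Every event is on the 7th of the month.
Pattern: the 7th of every 2 months.
June 2007: Jun 7 2007.
August 2007: Aug 7 2007.
October 2007: Oct 7 2007.

Jun 7 2007, Aug 7 2007, Oct 7 2007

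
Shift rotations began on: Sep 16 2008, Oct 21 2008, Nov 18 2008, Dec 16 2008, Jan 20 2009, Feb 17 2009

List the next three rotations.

Mar 17 2009, Apr 21 2009, May 19 2009

All dates are Tuesdays, 35, 28, 28, 35, 28 days apart.
Specifically, the 3rd Tuesday of each month.
March 2009 — 3rd Tuesday is Mar 17 2009.
April 2009 — 3rd Tuesday is Apr 21 2009.
May 2009 — 3rd Tuesday is May 19 2009.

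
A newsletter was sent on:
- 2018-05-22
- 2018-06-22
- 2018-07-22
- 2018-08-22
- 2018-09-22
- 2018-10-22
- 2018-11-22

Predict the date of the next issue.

2018-12-22

Each date is the 22nd; the gaps (31, 30, 31, 31, 30, 31) track the month lengths.
The rule is the 22nd of each month.
December 2018: 2018-12-22.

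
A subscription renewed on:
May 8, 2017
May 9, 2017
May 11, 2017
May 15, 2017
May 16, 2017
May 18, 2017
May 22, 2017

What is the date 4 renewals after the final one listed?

Gaps: 1, 2, 4, 1, 2, 4 days — not constant, but cyclic with period 3.
The events fall on every Monday, Tuesday and Thursday.
The following Tuesday is May 23, 2017.
Next Thursday: May 25, 2017.
The following Monday is May 29, 2017.
Next Tuesday: May 30, 2017.

May 30, 2017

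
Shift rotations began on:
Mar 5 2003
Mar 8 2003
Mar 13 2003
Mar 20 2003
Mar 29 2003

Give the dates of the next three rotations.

Gaps: 3, 5, 7, 9 days — each gap is 2 larger than the previous one.
Next gap: 11 days. Mar 29 2003 + 11 days = Apr 9 2003.
Next gap: 13 days. Apr 9 2003 + 13 days = Apr 22 2003.
Next gap: 15 days. Apr 22 2003 + 15 days = May 7 2003.

Apr 9 2003, Apr 22 2003, May 7 2003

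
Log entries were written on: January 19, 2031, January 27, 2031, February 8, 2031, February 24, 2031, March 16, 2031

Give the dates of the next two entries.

April 9, 2031; May 7, 2031

Intervals are 8, 12, 16, 20 days — an arithmetic progression with common difference 4.
Next gap: 24 days. March 16, 2031 + 24 days = April 9, 2031.
Next gap: 28 days. April 9, 2031 + 28 days = May 7, 2031.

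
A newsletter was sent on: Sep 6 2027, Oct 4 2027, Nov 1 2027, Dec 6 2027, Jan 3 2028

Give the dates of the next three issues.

Feb 7 2028, Mar 6 2028, Apr 3 2028

Gaps: 28, 28, 35, 28 days — a mix of 28 and 35. Every date is a Monday.
Each is the 1st Monday of its month.
1st Monday of February 2028: Feb 7 2028.
1st Monday of March 2028: Mar 6 2028.
April 2028 — 1st Monday is Apr 3 2028.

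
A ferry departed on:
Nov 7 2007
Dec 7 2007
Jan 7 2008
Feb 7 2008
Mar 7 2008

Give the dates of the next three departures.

Apr 7 2008, May 7 2008, Jun 7 2008

Gaps: 30, 31, 31, 29 days — not constant. Every event is on the 7th of the month.
Pattern: the 7th of each month.
Next: April 2008 → Apr 7 2008.
May 2008: May 7 2008.
June 2008: Jun 7 2008.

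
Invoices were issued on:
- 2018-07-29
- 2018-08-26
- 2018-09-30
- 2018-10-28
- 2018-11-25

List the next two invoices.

All Sundays; the gaps (28, 35, 28, 28) vary with month length.
This is the last Sunday of each month.
Last Sunday of December 2018: 2018-12-30.
January 2019 ends with Sunday 2019-01-27.

2018-12-30, 2019-01-27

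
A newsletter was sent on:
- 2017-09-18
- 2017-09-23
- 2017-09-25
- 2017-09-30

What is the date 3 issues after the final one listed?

Gaps: 5, 2, 5 days — not constant, but cyclic with period 2.
The events fall on every Monday and Saturday.
The following Monday is 2017-10-02.
Next Saturday: 2017-10-07.
The following Monday is 2017-10-09.

2017-10-09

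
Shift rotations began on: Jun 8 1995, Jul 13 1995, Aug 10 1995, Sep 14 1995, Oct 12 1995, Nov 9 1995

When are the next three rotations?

Dec 14 1995, Jan 11 1996, Feb 8 1996

Gaps: 35, 28, 35, 28, 28 days — a mix of 28 and 35. Every date is a Thursday.
Each is the 2nd Thursday of its month.
2nd Thursday of December 1995: Dec 14 1995.
2nd Thursday of January 1996: Jan 11 1996.
February 1996 — 2nd Thursday is Feb 8 1996.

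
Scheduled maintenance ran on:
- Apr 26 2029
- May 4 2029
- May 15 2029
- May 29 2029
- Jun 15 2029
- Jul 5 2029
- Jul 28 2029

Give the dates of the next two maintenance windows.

Aug 23 2029, Sep 21 2029

The spacing grows by 3 each time: 8, 11, 14, 17, 20, 23 days.
Next gap: 26 days. Jul 28 2029 + 26 days = Aug 23 2029.
Next gap: 29 days. Aug 23 2029 + 29 days = Sep 21 2029.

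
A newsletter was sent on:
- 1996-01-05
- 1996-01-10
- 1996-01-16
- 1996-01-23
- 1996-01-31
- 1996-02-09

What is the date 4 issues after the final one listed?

Gaps: 5, 6, 7, 8, 9 days — each gap is 1 larger than the previous one.
Next gap: 10 days. 1996-02-09 + 10 days = 1996-02-19.
Next gap: 11 days. 1996-02-19 + 11 days = 1996-03-01.
Next gap: 12 days. 1996-03-01 + 12 days = 1996-03-13.
Next gap: 13 days. 1996-03-13 + 13 days = 1996-03-26.

1996-03-26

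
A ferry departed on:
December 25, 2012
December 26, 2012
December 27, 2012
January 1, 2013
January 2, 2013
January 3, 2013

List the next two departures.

Every event lands on a Tuesday or Wednesday or Thursday (gaps cycle 1, 1, 5, 1, 1).
So the schedule is: every Tuesday, Wednesday and Thursday.
Next Tuesday: January 8, 2013.
Next Wednesday: January 9, 2013.

January 8, 2013; January 9, 2013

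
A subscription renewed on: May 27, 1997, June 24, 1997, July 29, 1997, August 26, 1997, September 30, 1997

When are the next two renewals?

October 28, 1997; November 25, 1997

Every date is a Tuesday; gaps 28, 35, 28, 35 days.
Each is the last Tuesday of its month (at least one falls on the 29th or later, ruling out '4th Tuesday').
October 1997 ends with Tuesday October 28, 1997.
November 1997 ends with Tuesday November 25, 1997.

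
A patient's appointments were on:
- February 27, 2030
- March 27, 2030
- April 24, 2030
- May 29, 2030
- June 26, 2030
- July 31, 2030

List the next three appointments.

Every date is a Wednesday; gaps 28, 28, 35, 28, 35 days.
Each is the last Wednesday of its month (at least one falls on the 29th or later, ruling out '4th Wednesday').
Last Wednesday of August 2030: August 28, 2030.
September 2030 ends with Wednesday September 25, 2030.
Last Wednesday of October 2030: October 30, 2030.

August 28, 2030; September 25, 2030; October 30, 2030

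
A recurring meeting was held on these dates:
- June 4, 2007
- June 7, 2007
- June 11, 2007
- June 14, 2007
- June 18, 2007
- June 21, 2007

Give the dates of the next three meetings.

The gap pattern 3, 4, 3, 4, 3 repeats every 2 events.
These are the Mondays and Thursdays of each week.
The following Monday is June 25, 2007.
Next Thursday: June 28, 2007.
Next Monday: July 2, 2007.

June 25, 2007; June 28, 2007; July 2, 2007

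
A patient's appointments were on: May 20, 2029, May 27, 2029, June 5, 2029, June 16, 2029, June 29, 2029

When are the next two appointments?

Gaps: 7, 9, 11, 13 days — each gap is 2 larger than the previous one.
Next gap: 15 days. June 29, 2029 + 15 days = July 14, 2029.
Next gap: 17 days. July 14, 2029 + 17 days = July 31, 2029.

July 14, 2029; July 31, 2029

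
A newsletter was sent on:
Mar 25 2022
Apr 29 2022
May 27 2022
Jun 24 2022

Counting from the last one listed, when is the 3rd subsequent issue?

Sep 30 2022

These are Fridays with 35, 28, 28-day gaps.
Each is the final Friday of its month — Apr 29 2022 is past the 28th, so '4th Friday' doesn't fit.
Last Friday of July 2022: Jul 29 2022.
Last Friday of August 2022: Aug 26 2022.
Last Friday of September 2022: Sep 30 2022.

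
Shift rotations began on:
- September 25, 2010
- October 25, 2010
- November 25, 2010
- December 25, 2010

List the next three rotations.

January 25, 2011; February 25, 2011; March 25, 2011

Gaps: 30, 31, 30 days — not constant. Every event is on the 25th of the month.
Pattern: the 25th of each month.
Next: January 2011 → January 25, 2011.
Next: February 2011 → February 25, 2011.
March 2011: March 25, 2011.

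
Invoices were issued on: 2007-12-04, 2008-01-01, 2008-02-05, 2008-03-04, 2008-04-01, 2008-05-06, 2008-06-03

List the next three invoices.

These are Tuesdays at 28- or 35-day spacing (28, 35, 28, 28, 35, 28).
The pattern: 1st Tuesday of the month.
1st Tuesday of July 2008: 2008-07-01.
August 2008 — 1st Tuesday is 2008-08-05.
1st Tuesday of September 2008: 2008-09-02.

2008-07-01, 2008-08-05, 2008-09-02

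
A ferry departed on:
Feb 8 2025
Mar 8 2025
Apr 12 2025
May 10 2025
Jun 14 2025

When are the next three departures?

Jul 12 2025, Aug 9 2025, Sep 13 2025

These are Saturdays at 28- or 35-day spacing (28, 35, 28, 35).
The pattern: 2nd Saturday of the month.
July 2025 — 2nd Saturday is Jul 12 2025.
August 2025 — 2nd Saturday is Aug 9 2025.
September 2025 — 2nd Saturday is Sep 13 2025.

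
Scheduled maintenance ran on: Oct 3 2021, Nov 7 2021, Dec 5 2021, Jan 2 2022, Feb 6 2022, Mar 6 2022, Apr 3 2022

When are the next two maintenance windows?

May 1 2022, Jun 5 2022

These are Sundays at 28- or 35-day spacing (35, 28, 28, 35, 28, 28).
The pattern: 1st Sunday of the month.
May 2022 — 1st Sunday is May 1 2022.
1st Sunday of June 2022: Jun 5 2022.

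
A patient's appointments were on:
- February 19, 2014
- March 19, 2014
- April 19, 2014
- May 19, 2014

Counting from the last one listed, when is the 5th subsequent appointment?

October 19, 2014

The day-of-month is always 19 (28, 31, 30 days between events).
So this recurs on the 19th of each month.
Next: June 2014 → June 19, 2014.
July 2014: July 19, 2014.
Next: August 2014 → August 19, 2014.
September 2014: September 19, 2014.
October 2014: October 19, 2014.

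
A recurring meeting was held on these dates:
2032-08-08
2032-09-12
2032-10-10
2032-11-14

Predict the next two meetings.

Gaps: 35, 28, 35 days — a mix of 28 and 35. Every date is a Sunday.
Each is the 2nd Sunday of its month.
2nd Sunday of December 2032: 2032-12-12.
January 2033 — 2nd Sunday is 2033-01-09.

2032-12-12, 2033-01-09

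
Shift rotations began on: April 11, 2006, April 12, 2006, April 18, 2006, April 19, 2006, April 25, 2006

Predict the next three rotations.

The gap pattern 1, 6, 1, 6 repeats every 2 events.
These are the Tuesdays and Wednesdays of each week.
The following Wednesday is April 26, 2006.
The following Tuesday is May 2, 2006.
Next Wednesday: May 3, 2006.

April 26, 2006; May 2, 2006; May 3, 2006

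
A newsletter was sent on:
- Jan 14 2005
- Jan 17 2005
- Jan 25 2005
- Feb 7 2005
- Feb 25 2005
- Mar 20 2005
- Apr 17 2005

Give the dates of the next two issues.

May 20 2005, Jun 27 2005

Gaps: 3, 8, 13, 18, 23, 28 days — each gap is 5 larger than the previous one.
Next gap: 33 days. Apr 17 2005 + 33 days = May 20 2005.
Next gap: 38 days. May 20 2005 + 38 days = Jun 27 2005.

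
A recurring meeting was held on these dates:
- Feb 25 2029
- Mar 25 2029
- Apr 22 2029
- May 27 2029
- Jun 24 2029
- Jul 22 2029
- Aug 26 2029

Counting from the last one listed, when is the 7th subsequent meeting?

Mar 24 2030

All dates are Sundays, 28, 28, 35, 28, 28, 35 days apart.
Specifically, the 4th Sunday of each month.
4th Sunday of September 2029: Sep 23 2029.
October 2029 — 4th Sunday is Oct 28 2029.
4th Sunday of November 2029: Nov 25 2029.
4th Sunday of December 2029: Dec 23 2029.
4th Sunday of January 2030: Jan 27 2030.
February 2030 — 4th Sunday is Feb 24 2030.
4th Sunday of March 2030: Mar 24 2030.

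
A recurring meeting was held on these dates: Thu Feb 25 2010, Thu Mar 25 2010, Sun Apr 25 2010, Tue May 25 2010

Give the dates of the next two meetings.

The day-of-month is always 25 (28, 31, 30 days between events).
So this recurs on the 25th of each month.
June 2010: Fri Jun 25 2010.
July 2010: Sun Jul 25 2010.

Fri Jun 25 2010, Sun Jul 25 2010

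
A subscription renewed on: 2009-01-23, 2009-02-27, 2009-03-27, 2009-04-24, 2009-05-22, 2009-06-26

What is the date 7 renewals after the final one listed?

All dates are Fridays, 35, 28, 28, 28, 35 days apart.
Specifically, the 4th Friday of each month.
July 2009 — 4th Friday is 2009-07-24.
August 2009 — 4th Friday is 2009-08-28.
September 2009 — 4th Friday is 2009-09-25.
October 2009 — 4th Friday is 2009-10-23.
November 2009 — 4th Friday is 2009-11-27.
4th Friday of December 2009: 2009-12-25.
4th Friday of January 2010: 2010-01-22.

2010-01-22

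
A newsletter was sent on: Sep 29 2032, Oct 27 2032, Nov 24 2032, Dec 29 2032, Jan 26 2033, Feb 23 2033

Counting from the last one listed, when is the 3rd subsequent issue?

These are Wednesdays with 28, 28, 35, 28, 28-day gaps.
Each is the final Wednesday of its month — Sep 29 2032 is past the 28th, so '4th Wednesday' doesn't fit.
March 2033 ends with Wednesday Mar 30 2033.
Last Wednesday of April 2033: Apr 27 2033.
May 2033 ends with Wednesday May 25 2033.

May 25 2033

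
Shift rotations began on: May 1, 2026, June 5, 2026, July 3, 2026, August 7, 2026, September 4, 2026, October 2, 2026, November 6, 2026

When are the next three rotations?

All dates are Fridays, 35, 28, 35, 28, 28, 35 days apart.
Specifically, the 1st Friday of each month.
1st Friday of December 2026: December 4, 2026.
1st Friday of January 2027: January 1, 2027.
1st Friday of February 2027: February 5, 2027.

December 4, 2026; January 1, 2027; February 5, 2027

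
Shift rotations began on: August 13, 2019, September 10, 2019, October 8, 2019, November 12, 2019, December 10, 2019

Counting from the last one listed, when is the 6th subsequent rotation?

All dates are Tuesdays, 28, 28, 35, 28 days apart.
Specifically, the 2nd Tuesday of each month.
January 2020 — 2nd Tuesday is January 14, 2020.
February 2020 — 2nd Tuesday is February 11, 2020.
2nd Tuesday of March 2020: March 10, 2020.
April 2020 — 2nd Tuesday is April 14, 2020.
May 2020 — 2nd Tuesday is May 12, 2020.
June 2020 — 2nd Tuesday is June 9, 2020.

June 9, 2020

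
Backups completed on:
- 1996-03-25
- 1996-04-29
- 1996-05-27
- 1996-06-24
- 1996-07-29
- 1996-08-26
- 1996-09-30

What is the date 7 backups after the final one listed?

All Mondays; the gaps (35, 28, 28, 35, 28, 35) vary with month length.
This is the last Monday of each month.
October 1996 ends with Monday 1996-10-28.
Last Monday of November 1996: 1996-11-25.
December 1996 ends with Monday 1996-12-30.
Last Monday of January 1997: 1997-01-27.
Last Monday of February 1997: 1997-02-24.
March 1997 ends with Monday 1997-03-31.
April 1997 ends with Monday 1997-04-28.

1997-04-28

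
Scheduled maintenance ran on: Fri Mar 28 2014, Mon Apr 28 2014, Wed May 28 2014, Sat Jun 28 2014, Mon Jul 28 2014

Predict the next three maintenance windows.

Each date is the 28th; the gaps (31, 30, 31, 30) track the month lengths.
The rule is the 28th of each month.
Next: August 2014 → Thu Aug 28 2014.
September 2014: Sun Sep 28 2014.
October 2014: Tue Oct 28 2014.

Thu Aug 28 2014, Sun Sep 28 2014, Tue Oct 28 2014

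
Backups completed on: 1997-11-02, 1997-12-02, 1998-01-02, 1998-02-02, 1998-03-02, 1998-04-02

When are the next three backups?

1998-05-02, 1998-06-02, 1998-07-02

Gaps: 30, 31, 31, 28, 31 days — not constant. Every event is on the 2nd of the month.
Pattern: the 2nd of each month.
Next: May 1998 → 1998-05-02.
Next: June 1998 → 1998-06-02.
July 1998: 1998-07-02.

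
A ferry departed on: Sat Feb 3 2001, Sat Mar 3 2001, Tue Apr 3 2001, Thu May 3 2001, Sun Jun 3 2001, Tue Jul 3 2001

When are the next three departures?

Fri Aug 3 2001, Mon Sep 3 2001, Wed Oct 3 2001

Gaps: 28, 31, 30, 31, 30 days — not constant. Every event is on the 3rd of the month.
Pattern: the 3rd of each month.
Next: August 2001 → Fri Aug 3 2001.
September 2001: Mon Sep 3 2001.
October 2001: Wed Oct 3 2001.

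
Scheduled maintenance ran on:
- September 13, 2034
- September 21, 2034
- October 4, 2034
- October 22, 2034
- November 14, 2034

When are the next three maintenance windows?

December 12, 2034; January 14, 2035; February 21, 2035

Gaps: 8, 13, 18, 23 days — each gap is 5 larger than the previous one.
Next gap: 28 days. November 14, 2034 + 28 days = December 12, 2034.
Next gap: 33 days. December 12, 2034 + 33 days = January 14, 2035.
Next gap: 38 days. January 14, 2035 + 38 days = February 21, 2035.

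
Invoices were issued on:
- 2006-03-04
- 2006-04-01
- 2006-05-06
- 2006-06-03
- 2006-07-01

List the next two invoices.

Gaps: 28, 35, 28, 28 days — a mix of 28 and 35. Every date is a Saturday.
Each is the 1st Saturday of its month.
August 2006 — 1st Saturday is 2006-08-05.
1st Saturday of September 2006: 2006-09-02.

2006-08-05, 2006-09-02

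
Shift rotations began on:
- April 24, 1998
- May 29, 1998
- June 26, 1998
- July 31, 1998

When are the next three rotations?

All Fridays; the gaps (35, 28, 35) vary with month length.
This is the last Friday of each month.
August 1998 ends with Friday August 28, 1998.
Last Friday of September 1998: September 25, 1998.
Last Friday of October 1998: October 30, 1998.

August 28, 1998; September 25, 1998; October 30, 1998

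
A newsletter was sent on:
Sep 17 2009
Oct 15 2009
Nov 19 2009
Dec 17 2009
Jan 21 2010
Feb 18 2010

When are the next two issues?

Mar 18 2010, Apr 15 2010

These are Thursdays at 28- or 35-day spacing (28, 35, 28, 35, 28).
The pattern: 3rd Thursday of the month.
March 2010 — 3rd Thursday is Mar 18 2010.
April 2010 — 3rd Thursday is Apr 15 2010.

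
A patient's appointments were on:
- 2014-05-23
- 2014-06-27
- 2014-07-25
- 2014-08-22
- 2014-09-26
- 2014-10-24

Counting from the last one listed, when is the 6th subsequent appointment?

2015-04-24

These are Fridays at 28- or 35-day spacing (35, 28, 28, 35, 28).
The pattern: 4th Friday of the month.
4th Friday of November 2014: 2014-11-28.
December 2014 — 4th Friday is 2014-12-26.
January 2015 — 4th Friday is 2015-01-23.
4th Friday of February 2015: 2015-02-27.
March 2015 — 4th Friday is 2015-03-27.
April 2015 — 4th Friday is 2015-04-24.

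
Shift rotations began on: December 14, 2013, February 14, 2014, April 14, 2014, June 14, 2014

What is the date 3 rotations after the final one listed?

Each date is the 14th; the gaps (62, 59, 61) track the month lengths.
The rule is the 14th of every 2 months.
Next: August 2014 → August 14, 2014.
October 2014: October 14, 2014.
Next: December 2014 → December 14, 2014.

December 14, 2014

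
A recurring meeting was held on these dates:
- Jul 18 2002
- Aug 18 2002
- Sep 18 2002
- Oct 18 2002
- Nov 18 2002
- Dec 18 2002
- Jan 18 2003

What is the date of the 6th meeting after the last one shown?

Jul 18 2003

Gaps: 31, 31, 30, 31, 30, 31 days — not constant. Every event is on the 18th of the month.
Pattern: the 18th of each month.
Next: February 2003 → Feb 18 2003.
March 2003: Mar 18 2003.
April 2003: Apr 18 2003.
May 2003: May 18 2003.
Next: June 2003 → Jun 18 2003.
July 2003: Jul 18 2003.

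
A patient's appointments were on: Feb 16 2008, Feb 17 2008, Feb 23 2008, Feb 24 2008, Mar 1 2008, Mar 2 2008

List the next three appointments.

The gap pattern 1, 6, 1, 6, 1 repeats every 2 events.
These are the Saturdays and Sundays of each week.
Next Saturday: Mar 8 2008.
The following Sunday is Mar 9 2008.
Next Saturday: Mar 15 2008.

Mar 8 2008, Mar 9 2008, Mar 15 2008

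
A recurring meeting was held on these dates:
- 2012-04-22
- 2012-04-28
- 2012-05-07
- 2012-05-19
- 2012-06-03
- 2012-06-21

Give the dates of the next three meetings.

The spacing grows by 3 each time: 6, 9, 12, 15, 18 days.
Next gap: 21 days. 2012-06-21 + 21 days = 2012-07-12.
Next gap: 24 days. 2012-07-12 + 24 days = 2012-08-05.
Next gap: 27 days. 2012-08-05 + 27 days = 2012-09-01.

2012-07-12, 2012-08-05, 2012-09-01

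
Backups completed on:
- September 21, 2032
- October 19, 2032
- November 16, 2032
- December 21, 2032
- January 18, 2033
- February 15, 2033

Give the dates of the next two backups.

March 15, 2033; April 19, 2033

All dates are Tuesdays, 28, 28, 35, 28, 28 days apart.
Specifically, the 3rd Tuesday of each month.
3rd Tuesday of March 2033: March 15, 2033.
3rd Tuesday of April 2033: April 19, 2033.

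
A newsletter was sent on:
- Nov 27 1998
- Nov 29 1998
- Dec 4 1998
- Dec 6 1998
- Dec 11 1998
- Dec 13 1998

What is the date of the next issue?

The gap pattern 2, 5, 2, 5, 2 repeats every 2 events.
These are the Fridays and Sundays of each week.
The following Friday is Dec 18 1998.

Dec 18 1998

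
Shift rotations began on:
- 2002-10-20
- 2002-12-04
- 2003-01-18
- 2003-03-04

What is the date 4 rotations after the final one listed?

2003-08-31

Every event comes 45 days after the last (45, 45, 45).
2003-03-04 + 45 days = 2003-04-18.
2003-04-18 + 45 days = 2003-06-02.
2003-06-02 + 45 days = 2003-07-17.
2003-07-17 + 45 days = 2003-08-31.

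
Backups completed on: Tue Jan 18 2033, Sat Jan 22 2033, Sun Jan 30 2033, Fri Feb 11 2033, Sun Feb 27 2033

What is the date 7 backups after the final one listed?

Sun Oct 9 2033

Gaps: 4, 8, 12, 16 days — each gap is 4 larger than the previous one.
Next gap: 20 days. Sun Feb 27 2033 + 20 days = Sat Mar 19 2033.
Next gap: 24 days. Sat Mar 19 2033 + 24 days = Tue Apr 12 2033.
Next gap: 28 days. Tue Apr 12 2033 + 28 days = Tue May 10 2033.
Next gap: 32 days. Tue May 10 2033 + 32 days = Sat Jun 11 2033.
Next gap: 36 days. Sat Jun 11 2033 + 36 days = Sun Jul 17 2033.
Next gap: 40 days. Sun Jul 17 2033 + 40 days = Fri Aug 26 2033.
Next gap: 44 days. Fri Aug 26 2033 + 44 days = Sun Oct 9 2033.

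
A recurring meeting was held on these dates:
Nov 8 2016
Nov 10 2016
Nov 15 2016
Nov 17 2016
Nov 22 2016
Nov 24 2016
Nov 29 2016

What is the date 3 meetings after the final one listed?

The gap pattern 2, 5, 2, 5, 2, 5 repeats every 2 events.
These are the Tuesdays and Thursdays of each week.
The following Thursday is Dec 1 2016.
Next Tuesday: Dec 6 2016.
Next Thursday: Dec 8 2016.

Dec 8 2016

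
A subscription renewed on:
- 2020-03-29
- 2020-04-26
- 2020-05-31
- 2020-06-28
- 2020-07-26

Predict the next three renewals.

2020-08-30, 2020-09-27, 2020-10-25

All Sundays; the gaps (28, 35, 28, 28) vary with month length.
This is the last Sunday of each month.
Last Sunday of August 2020: 2020-08-30.
September 2020 ends with Sunday 2020-09-27.
October 2020 ends with Sunday 2020-10-25.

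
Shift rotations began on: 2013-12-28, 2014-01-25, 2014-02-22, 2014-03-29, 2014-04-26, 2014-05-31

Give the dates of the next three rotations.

2014-06-28, 2014-07-26, 2014-08-30

Every date is a Saturday; gaps 28, 28, 35, 28, 35 days.
Each is the last Saturday of its month (at least one falls on the 29th or later, ruling out '4th Saturday').
June 2014 ends with Saturday 2014-06-28.
July 2014 ends with Saturday 2014-07-26.
August 2014 ends with Saturday 2014-08-30.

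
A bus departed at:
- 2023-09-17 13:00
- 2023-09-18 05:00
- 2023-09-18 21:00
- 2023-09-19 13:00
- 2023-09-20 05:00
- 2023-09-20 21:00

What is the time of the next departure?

2023-09-21 13:00

Gaps: 16, 16, 16, 16, 16 hours — each event is 16 hours after the previous one.
2023-09-20 21:00 + 16 h = 2023-09-21 13:00.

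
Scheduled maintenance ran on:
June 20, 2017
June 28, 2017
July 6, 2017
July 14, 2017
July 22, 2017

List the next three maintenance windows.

Every event comes 8 days after the last (8, 8, 8, 8).
July 22, 2017 + 8 days = July 30, 2017.
July 30, 2017 + 8 days = August 7, 2017.
August 7, 2017 + 8 days = August 15, 2017.

July 30, 2017; August 7, 2017; August 15, 2017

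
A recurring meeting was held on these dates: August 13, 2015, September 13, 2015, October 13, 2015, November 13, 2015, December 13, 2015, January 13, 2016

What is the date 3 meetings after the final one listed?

April 13, 2016

Gaps: 31, 30, 31, 30, 31 days — not constant. Every event is on the 13th of the month.
Pattern: the 13th of each month.
February 2016: February 13, 2016.
Next: March 2016 → March 13, 2016.
Next: April 2016 → April 13, 2016.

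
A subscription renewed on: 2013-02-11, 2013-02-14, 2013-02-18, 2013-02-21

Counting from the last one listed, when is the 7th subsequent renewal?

Every event lands on a Monday or Thursday (gaps cycle 3, 4, 3).
So the schedule is: every Monday and Thursday.
The following Monday is 2013-02-25.
Next Thursday: 2013-02-28.
Next Monday: 2013-03-04.
The following Thursday is 2013-03-07.
The following Monday is 2013-03-11.
The following Thursday is 2013-03-14.
Next Monday: 2013-03-18.

2013-03-18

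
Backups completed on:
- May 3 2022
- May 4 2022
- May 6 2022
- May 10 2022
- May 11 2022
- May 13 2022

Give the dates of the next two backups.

May 17 2022, May 18 2022

The gap pattern 1, 2, 4, 1, 2 repeats every 3 events.
These are the Tuesdays, Wednesdays and Fridays of each week.
The following Tuesday is May 17 2022.
Next Wednesday: May 18 2022.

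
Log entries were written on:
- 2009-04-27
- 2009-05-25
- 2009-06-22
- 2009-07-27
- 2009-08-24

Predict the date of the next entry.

All dates are Mondays, 28, 28, 35, 28 days apart.
Specifically, the 4th Monday of each month.
September 2009 — 4th Monday is 2009-09-28.

2009-09-28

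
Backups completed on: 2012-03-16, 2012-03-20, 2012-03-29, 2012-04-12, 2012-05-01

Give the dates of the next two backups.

The spacing grows by 5 each time: 4, 9, 14, 19 days.
Next gap: 24 days. 2012-05-01 + 24 days = 2012-05-25.
Next gap: 29 days. 2012-05-25 + 29 days = 2012-06-23.

2012-05-25, 2012-06-23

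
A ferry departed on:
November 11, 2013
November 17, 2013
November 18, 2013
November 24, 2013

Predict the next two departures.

Every event lands on a Monday or Sunday (gaps cycle 6, 1, 6).
So the schedule is: every Monday and Sunday.
Next Monday: November 25, 2013.
The following Sunday is December 1, 2013.

November 25, 2013; December 1, 2013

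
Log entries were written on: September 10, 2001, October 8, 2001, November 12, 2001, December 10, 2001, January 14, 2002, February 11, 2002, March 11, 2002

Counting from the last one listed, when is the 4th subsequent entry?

July 8, 2002

Gaps: 28, 35, 28, 35, 28, 28 days — a mix of 28 and 35. Every date is a Monday.
Each is the 2nd Monday of its month.
2nd Monday of April 2002: April 8, 2002.
May 2002 — 2nd Monday is May 13, 2002.
2nd Monday of June 2002: June 10, 2002.
2nd Monday of July 2002: July 8, 2002.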